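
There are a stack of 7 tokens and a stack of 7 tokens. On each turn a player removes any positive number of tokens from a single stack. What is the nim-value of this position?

0

Compute the nim-sum pairwise:
7 ⊕ 7 = 0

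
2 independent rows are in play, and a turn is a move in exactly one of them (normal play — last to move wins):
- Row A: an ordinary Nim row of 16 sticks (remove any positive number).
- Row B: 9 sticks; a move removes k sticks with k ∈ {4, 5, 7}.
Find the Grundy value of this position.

18

Row A is a plain Nim row of size 16, so its Grundy value is 16.
For row B, compute g(0), g(1), … with moves {4, 5, 7}:
g(0) = mex{} = 0
g(1) = mex{} = 0
g(2) = mex{} = 0
g(3) = mex{} = 0
g(4) = mex{0} = 1
g(5) = mex{0} = 1
g(6) = mex{0} = 1
g(7) = mex{0} = 1
g(8) = mex{0,1} = 2
g(9) = mex{0,1} = 2
So g(9) = 2.
By the Sprague-Grundy theorem, the Grundy value of a sum of independent games is the XOR of the component values.
Combined value = 16 ⊕ 2 = 18.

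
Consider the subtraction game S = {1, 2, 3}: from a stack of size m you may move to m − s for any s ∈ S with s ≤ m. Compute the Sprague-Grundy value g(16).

0

Grundy values for subtraction set {1, 2, 3}:
k:     0  1  2  3  4  5  6  7  8  9 10 11 12 13 14 15 16
g(k):  0  1  2  3  0  1  2  3  0  1  2  3  0  1  2  3  0
So g(16) = 0.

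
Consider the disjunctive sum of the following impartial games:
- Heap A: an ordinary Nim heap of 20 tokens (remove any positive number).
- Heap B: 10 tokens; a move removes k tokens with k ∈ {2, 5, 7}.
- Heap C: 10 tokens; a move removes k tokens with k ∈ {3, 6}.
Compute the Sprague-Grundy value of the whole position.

20

Heap A is a plain Nim heap of size 20, so its Grundy value is 20.
For heap B, compute g(0), g(1), … with moves {2, 5, 7}:
k:     0  1  2  3  4  5  6  7  8  9 10
g(k):  0  0  1  1  0  2  1  3  2  2  0
So g(10) = 0.
Grundy values for heap C (subtraction set {3, 6}):
k:     0  1  2  3  4  5  6  7  8  9 10
g(k):  0  0  0  1  1  1  2  2  2  0  0
So g(10) = 0.
By the Sprague-Grundy theorem, the Grundy value of a sum of independent games is the XOR of the component values.
Combined value = 20 ⊕ 0 ⊕ 0 = 20.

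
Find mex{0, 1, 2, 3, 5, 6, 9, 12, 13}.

The values 0, 1, 2, 3 are all present; 4 is the first non-negative integer missing from the set.

4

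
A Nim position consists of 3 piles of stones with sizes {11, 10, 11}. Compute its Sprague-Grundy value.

10

Write each in binary and XOR column by column:
  1011  (11)
  1010  (10)
  1011  (11)
  ----
  1010  (10)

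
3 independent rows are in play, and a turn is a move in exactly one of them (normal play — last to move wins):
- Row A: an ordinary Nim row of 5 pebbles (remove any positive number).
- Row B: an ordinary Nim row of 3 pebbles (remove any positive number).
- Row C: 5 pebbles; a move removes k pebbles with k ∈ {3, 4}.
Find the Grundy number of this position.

Row A is a plain Nim row of size 5, so its Grundy value is 5.
Row B is a plain Nim row of size 3, so its Grundy value is 3.
Build the Grundy sequence for row C with g(k) = mex{g(k−s) : s ∈ {3, 4}, s ≤ k}:
k:     0  1  2  3  4  5
g(k):  0  0  0  1  1  1
So g(5) = 1.
By the Sprague-Grundy theorem, the Grundy value of a sum of independent games is the XOR of the component values.
Combined value = 5 XOR 3 XOR 1 = 7.

7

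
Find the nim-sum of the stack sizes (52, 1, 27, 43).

5

Compute the nim-sum pairwise:
52 ⊕ 1 = 53
53 ⊕ 27 = 46
46 ⊕ 43 = 5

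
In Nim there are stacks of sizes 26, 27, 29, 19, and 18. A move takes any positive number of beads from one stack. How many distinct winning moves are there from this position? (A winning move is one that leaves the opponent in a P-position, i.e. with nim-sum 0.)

Nim-sum: 26 XOR 27 XOR 29 XOR 19 XOR 18 = 29.
The overall nim-sum is X = 29. A stack of size p has a winning move iff p XOR X < p (reduce it to p XOR X).
  26: 26 XOR 29 = 7 < 26 — winning move (to 7).
  27: 27 XOR 29 = 6 < 27 — winning move (to 6).
  29: 29 XOR 29 = 0 < 29 — winning move (to 0).
  19: 19 XOR 29 = 14 < 19 — winning move (to 14).
  18: 18 XOR 29 = 15 < 18 — winning move (to 15).
That gives 5 winning moves.

5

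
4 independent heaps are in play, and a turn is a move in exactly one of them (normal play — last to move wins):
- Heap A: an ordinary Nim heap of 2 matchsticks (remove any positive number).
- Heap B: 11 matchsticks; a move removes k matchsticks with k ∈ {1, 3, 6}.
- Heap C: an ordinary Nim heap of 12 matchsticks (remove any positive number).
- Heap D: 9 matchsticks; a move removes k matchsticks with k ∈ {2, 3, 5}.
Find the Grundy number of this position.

Heap A is a plain Nim heap of size 2, so its Grundy value is 2.
Build the Grundy sequence for heap B with g(k) = mex{g(k−s) : s ∈ {1, 3, 6}, s ≤ k}:
g(0) = mex{} = 0
g(1) = mex{0} = 1
g(2) = mex{1} = 0
g(3) = mex{0} = 1
g(4) = mex{1} = 0
g(5) = mex{0} = 1
g(6) = mex{0,1} = 2
g(7) = mex{0,1,2} = 3
g(8) = mex{0,1,3} = 2
g(9) = mex{1,2} = 0
g(10) = mex{0,3} = 1
g(11) = mex{1,2} = 0
So g(11) = 0.
Heap C is a plain Nim heap of size 12, so its Grundy value is 12.
For heap D, compute g(0), g(1), … with moves {2, 3, 5}:
k:     0  1  2  3  4  5  6  7  8  9
g(k):  0  0  1  1  2  2  3  0  0  1
So g(9) = 1.
The value of a disjunctive sum is the nim-sum of the parts.
Combined value = 2 XOR 0 XOR 12 XOR 1 = 15.

15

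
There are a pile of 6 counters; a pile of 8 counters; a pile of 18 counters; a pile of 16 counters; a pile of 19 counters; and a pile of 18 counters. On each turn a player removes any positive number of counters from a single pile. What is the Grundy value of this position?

Nim-sum: 6 XOR 8 XOR 18 XOR 16 XOR 19 XOR 18 = 13.

13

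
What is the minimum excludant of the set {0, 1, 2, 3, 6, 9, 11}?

4

The values 0, 1, 2, 3 are all present; 4 is the first non-negative integer missing from the set.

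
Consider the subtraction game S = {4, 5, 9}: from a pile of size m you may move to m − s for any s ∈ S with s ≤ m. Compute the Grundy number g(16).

Grundy values for subtraction set {4, 5, 9}:
k:     0  1  2  3  4  5  6  7  8  9 10 11 12 13 14 15 16
g(k):  0  0  0  0  1  1  1  1  2  2  2  2  3  0  0  0  0
So g(16) = 0.

0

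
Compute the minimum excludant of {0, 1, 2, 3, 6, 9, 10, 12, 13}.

4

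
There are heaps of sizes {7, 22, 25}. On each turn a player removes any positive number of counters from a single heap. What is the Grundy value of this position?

Nim-sum: 7 ⊕ 22 ⊕ 25 = 8.

8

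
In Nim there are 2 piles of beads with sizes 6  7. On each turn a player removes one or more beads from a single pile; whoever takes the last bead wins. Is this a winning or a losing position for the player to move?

Nim-sum: 6 ^ 7 = 1.
The nim-sum is 1 ≠ 0, so this is an N-position: the player to move can win.

Winning position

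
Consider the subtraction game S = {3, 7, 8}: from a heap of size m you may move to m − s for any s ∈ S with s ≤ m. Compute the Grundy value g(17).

Compute g(0), g(1), … for moves {3, 7, 8}:
k:     0  1  2  3  4  5  6  7  8  9 10 11 12 13 14 15 16 17
g(k):  0  0  0  1  1  1  0  2  2  1  3  0  0  2  1  1  0  0
So g(17) = 0.

0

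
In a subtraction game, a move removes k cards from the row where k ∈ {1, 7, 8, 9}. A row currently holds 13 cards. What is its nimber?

3

Grundy values for subtraction set {1, 7, 8, 9}:
g(0) = mex{} = 0
g(1) = mex{0} = 1
g(2) = mex{1} = 0
g(3) = mex{0} = 1
g(4) = mex{1} = 0
g(5) = mex{0} = 1
g(6) = mex{1} = 0
g(7) = mex{0} = 1
g(8) = mex{0,1} = 2
g(9) = mex{0,1,2} = 3
g(10) = mex{0,1,3} = 2
g(11) = mex{0,1,2} = 3
g(12) = mex{0,1,3} = 2
g(13) = mex{0,1,2} = 3
So g(13) = 3.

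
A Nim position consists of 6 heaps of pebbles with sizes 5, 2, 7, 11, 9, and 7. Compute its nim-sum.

5

Compute the nim-sum pairwise:
5 XOR 2 = 7
7 XOR 7 = 0
0 XOR 11 = 11
11 XOR 9 = 2
2 XOR 7 = 5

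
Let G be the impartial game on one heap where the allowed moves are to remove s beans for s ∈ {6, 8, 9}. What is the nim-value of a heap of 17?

Build the Grundy sequence with g(k) = mex{g(k−s) : s ∈ {6, 8, 9}, s ≤ k}:
k:     0  1  2  3  4  5  6  7  8  9 10 11 12 13 14 15 16 17
g(k):  0  0  0  0  0  0  1  1  1  1  1  1  2  2  2  0  0  0
So g(17) = 0.

0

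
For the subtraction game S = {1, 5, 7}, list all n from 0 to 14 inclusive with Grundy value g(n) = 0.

0, 2, 4, 6, 8, 10, 12, 14

Compute g(0), g(1), … for moves {1, 5, 7}:
k:     0  1  2  3  4  5  6  7  8  9 10 11 12 13 14
g(k):  0  1  0  1  0  1  0  1  0  1  0  1  0  1  0
The P-positions (g = 0) in 0..14 are 0, 2, 4, 6, 8, 10, 12, 14.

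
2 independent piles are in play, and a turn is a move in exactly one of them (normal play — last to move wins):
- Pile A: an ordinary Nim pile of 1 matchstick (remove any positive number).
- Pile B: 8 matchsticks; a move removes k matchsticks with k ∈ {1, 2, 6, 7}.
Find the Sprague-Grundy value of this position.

1

Pile A is a plain Nim pile of size 1, so its Grundy value is 1.
For pile B, compute g(0), g(1), … with moves {1, 2, 6, 7}:
g(0) = mex{} = 0
g(1) = mex{0} = 1
g(2) = mex{0,1} = 2
g(3) = mex{1,2} = 0
g(4) = mex{0,2} = 1
g(5) = mex{0,1} = 2
g(6) = mex{0,1,2} = 3
g(7) = mex{0,1,2,3} = 4
g(8) = mex{1,2,3,4} = 0
So g(8) = 0.
The value of a disjunctive sum is the nim-sum of the parts.
Combined value = 1 ⊕ 0 = 1.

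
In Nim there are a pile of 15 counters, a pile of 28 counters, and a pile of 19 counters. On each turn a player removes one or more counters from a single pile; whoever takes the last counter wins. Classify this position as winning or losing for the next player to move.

Losing position

Nim-sum: 15 XOR 28 XOR 19 = 0.
The nim-sum is 0, so this is a P-position: the player to move is in a losing position under optimal play.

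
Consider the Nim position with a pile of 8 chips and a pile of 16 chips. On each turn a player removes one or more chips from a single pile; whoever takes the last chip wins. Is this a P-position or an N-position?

N-position

In binary:
  01000  (8)
  10000  (16)
  -----
  11000  (24)
The nim-sum is 24 ≠ 0, so this is an N-position: the player to move can win.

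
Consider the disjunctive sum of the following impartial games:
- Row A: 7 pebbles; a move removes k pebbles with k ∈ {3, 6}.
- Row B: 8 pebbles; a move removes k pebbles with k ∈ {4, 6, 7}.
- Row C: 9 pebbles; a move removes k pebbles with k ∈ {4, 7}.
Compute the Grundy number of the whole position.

2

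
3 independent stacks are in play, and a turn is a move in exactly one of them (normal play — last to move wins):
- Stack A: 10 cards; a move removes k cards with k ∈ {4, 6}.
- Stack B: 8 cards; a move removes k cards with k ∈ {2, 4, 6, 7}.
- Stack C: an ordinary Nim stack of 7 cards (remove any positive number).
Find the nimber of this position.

Grundy values for stack A (subtraction set {4, 6}):
k:     0  1  2  3  4  5  6  7  8  9 10
g(k):  0  0  0  0  1  1  1  1  2  2  0
So g(10) = 0.
Grundy values for stack B (subtraction set {2, 4, 6, 7}):
g(0) = mex{} = 0
g(1) = mex{} = 0
g(2) = mex{0} = 1
g(3) = mex{0} = 1
g(4) = mex{0,1} = 2
g(5) = mex{0,1} = 2
g(6) = mex{0,1,2} = 3
g(7) = mex{0,1,2} = 3
g(8) = mex{0,1,2,3} = 4
So g(8) = 4.
Stack C is a plain Nim stack of size 7, so its Grundy value is 7.
By the Sprague-Grundy theorem, the Grundy value of a sum of independent games is the XOR of the component values.
Combined value = 0 XOR 4 XOR 7 = 3.

3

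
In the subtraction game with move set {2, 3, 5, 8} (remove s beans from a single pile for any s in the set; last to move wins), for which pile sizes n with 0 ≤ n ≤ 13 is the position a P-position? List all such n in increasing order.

0, 1, 7, 11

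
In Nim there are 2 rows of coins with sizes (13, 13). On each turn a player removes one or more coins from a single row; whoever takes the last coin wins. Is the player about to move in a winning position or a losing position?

Losing position

Compute the nim-sum pairwise:
13 ⊕ 13 = 0
The nim-sum is 0, so this is a P-position: the player to move is in a losing position under optimal play.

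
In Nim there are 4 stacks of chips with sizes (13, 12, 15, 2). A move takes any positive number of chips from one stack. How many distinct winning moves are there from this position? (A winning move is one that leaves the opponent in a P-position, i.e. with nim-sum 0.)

Bitwise XOR of the heap sizes:
  1101  (13)
  1100  (12)
  1111  (15)
  0010  (2)
  ----
  1100  (12)
The overall nim-sum is X = 12. A stack of size p has a winning move iff p XOR X < p (reduce it to p XOR X).
  13: 13 XOR 12 = 1 < 13 — winning move (to 1).
  12: 12 XOR 12 = 0 < 12 — winning move (to 0).
  15: 15 XOR 12 = 3 < 15 — winning move (to 3).
  2: 2 XOR 12 = 14 ≥ 2 — no move.
That gives 3 winning moves.

3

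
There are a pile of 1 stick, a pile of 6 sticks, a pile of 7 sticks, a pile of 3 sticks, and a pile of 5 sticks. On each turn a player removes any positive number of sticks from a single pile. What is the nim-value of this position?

6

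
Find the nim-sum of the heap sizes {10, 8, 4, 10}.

Compute the nim-sum pairwise:
10 XOR 8 = 2
2 XOR 4 = 6
6 XOR 10 = 12

12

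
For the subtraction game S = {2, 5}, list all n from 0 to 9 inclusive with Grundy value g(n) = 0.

Compute g(0), g(1), … for moves {2, 5}:
g(0) = mex{} = 0
g(1) = mex{} = 0
g(2) = mex{0} = 1
g(3) = mex{0} = 1
g(4) = mex{1} = 0
g(5) = mex{0,1} = 2
g(6) = mex{0} = 1
g(7) = mex{1,2} = 0
g(8) = mex{1} = 0
g(9) = mex{0} = 1
The P-positions (g = 0) in 0..9 are 0, 1, 4, 7, 8.

0, 1, 4, 7, 8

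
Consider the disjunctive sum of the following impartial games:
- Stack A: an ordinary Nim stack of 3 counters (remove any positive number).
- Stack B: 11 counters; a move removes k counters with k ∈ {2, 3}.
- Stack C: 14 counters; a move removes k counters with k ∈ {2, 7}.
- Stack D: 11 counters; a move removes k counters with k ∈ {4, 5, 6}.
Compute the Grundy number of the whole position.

3

Stack A is a plain Nim stack of size 3, so its Grundy value is 3.
Grundy values for stack B (subtraction set {2, 3}):
k:     0  1  2  3  4  5  6  7  8  9 10 11
g(k):  0  0  1  1  2  0  0  1  1  2  0  0
So g(11) = 0.
Build the Grundy sequence for stack C with g(k) = mex{g(k−s) : s ∈ {2, 7}, s ≤ k}:
k:     0  1  2  3  4  5  6  7  8  9 10 11 12 13 14
g(k):  0  0  1  1  0  0  1  1  2  0  0  1  1  0  0
So g(14) = 0.
Grundy values for stack D (subtraction set {4, 5, 6}):
g(0) = mex{} = 0
g(1) = mex{} = 0
g(2) = mex{} = 0
g(3) = mex{} = 0
g(4) = mex{0} = 1
g(5) = mex{0} = 1
g(6) = mex{0} = 1
g(7) = mex{0} = 1
g(8) = mex{0,1} = 2
g(9) = mex{0,1} = 2
g(10) = mex{1} = 0
g(11) = mex{1} = 0
So g(11) = 0.
By the Sprague-Grundy theorem, the Grundy value of a sum of independent games is the XOR of the component values.
Combined value = 3 ⊕ 0 ⊕ 0 ⊕ 0 = 3.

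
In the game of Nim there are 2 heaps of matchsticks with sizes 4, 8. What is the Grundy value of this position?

12

Compute the nim-sum pairwise:
4 ⊕ 8 = 12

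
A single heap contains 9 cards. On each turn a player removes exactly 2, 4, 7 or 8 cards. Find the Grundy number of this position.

4

Build the Grundy sequence with g(k) = mex{g(k−s) : s ∈ {2, 4, 7, 8}, s ≤ k}:
k:     0  1  2  3  4  5  6  7  8  9
g(k):  0  0  1  1  2  2  0  3  1  4
So g(9) = 4.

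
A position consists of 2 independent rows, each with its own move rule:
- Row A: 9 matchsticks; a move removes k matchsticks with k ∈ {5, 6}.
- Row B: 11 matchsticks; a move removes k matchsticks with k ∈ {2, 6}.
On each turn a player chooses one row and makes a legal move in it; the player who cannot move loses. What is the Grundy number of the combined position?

0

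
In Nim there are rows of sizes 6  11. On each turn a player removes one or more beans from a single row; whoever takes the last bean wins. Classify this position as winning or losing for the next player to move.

Compute the nim-sum pairwise:
6 ^ 11 = 13
The nim-sum is 13 ≠ 0, so this is an N-position: the player to move can win.

Winning position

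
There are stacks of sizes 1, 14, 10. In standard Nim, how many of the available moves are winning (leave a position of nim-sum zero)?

Write each in binary and XOR column by column:
  0001  (1)
  1110  (14)
  1010  (10)
  ----
  0101  (5)
The overall nim-sum is X = 5. A stack of size p has a winning move iff p XOR X < p (reduce it to p XOR X).
  1: 1 XOR 5 = 4 ≥ 1 — no move.
  14: 14 XOR 5 = 11 < 14 — winning move (to 11).
  10: 10 XOR 5 = 15 ≥ 10 — no move.
That gives 1 winning move.

1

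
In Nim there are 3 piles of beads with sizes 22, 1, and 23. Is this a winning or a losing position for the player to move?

Losing position

Compute the nim-sum pairwise:
22 ^ 1 = 23
23 ^ 23 = 0
The nim-sum is 0, so this is a P-position: the player to move is in a losing position under optimal play.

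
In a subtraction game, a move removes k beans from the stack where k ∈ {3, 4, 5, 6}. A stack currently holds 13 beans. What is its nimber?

1

Compute g(0), g(1), … for moves {3, 4, 5, 6}:
g(0) = mex{} = 0
g(1) = mex{} = 0
g(2) = mex{} = 0
g(3) = mex{0} = 1
g(4) = mex{0} = 1
g(5) = mex{0} = 1
g(6) = mex{0,1} = 2
g(7) = mex{0,1} = 2
g(8) = mex{0,1} = 2
g(9) = mex{1,2} = 0
g(10) = mex{1,2} = 0
g(11) = mex{1,2} = 0
g(12) = mex{0,2} = 1
g(13) = mex{0,2} = 1
So g(13) = 1.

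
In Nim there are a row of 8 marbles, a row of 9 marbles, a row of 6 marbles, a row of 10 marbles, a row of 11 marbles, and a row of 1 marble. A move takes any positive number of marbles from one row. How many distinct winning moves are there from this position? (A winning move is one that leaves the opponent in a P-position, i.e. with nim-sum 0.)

In binary:
  1000  (8)
  1001  (9)
  0110  (6)
  1010  (10)
  1011  (11)
  0001  (1)
  ----
  0111  (7)
The overall nim-sum is X = 7. A row of size p has a winning move iff p XOR X < p (reduce it to p XOR X).
  8: 8 XOR 7 = 15 ≥ 8 — no move.
  9: 9 XOR 7 = 14 ≥ 9 — no move.
  6: 6 XOR 7 = 1 < 6 — winning move (to 1).
  10: 10 XOR 7 = 13 ≥ 10 — no move.
  11: 11 XOR 7 = 12 ≥ 11 — no move.
  1: 1 XOR 7 = 6 ≥ 1 — no move.
That gives 1 winning move.

1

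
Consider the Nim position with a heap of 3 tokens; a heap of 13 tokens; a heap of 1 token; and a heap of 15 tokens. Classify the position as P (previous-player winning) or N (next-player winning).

Compute the nim-sum pairwise:
3 XOR 13 = 14
14 XOR 1 = 15
15 XOR 15 = 0
The nim-sum is 0, so this is a P-position: the player to move is in a losing position under optimal play.

P-position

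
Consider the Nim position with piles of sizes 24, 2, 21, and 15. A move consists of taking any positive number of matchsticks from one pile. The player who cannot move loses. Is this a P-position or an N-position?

P-position

Compute the nim-sum pairwise:
24 ⊕ 2 = 26
26 ⊕ 21 = 15
15 ⊕ 15 = 0
The nim-sum is 0, so this is a P-position: the player to move is in a losing position under optimal play.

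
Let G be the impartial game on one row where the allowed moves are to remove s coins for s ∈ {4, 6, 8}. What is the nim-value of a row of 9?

Compute g(0), g(1), … for moves {4, 6, 8}:
g(0) = mex{} = 0
g(1) = mex{} = 0
g(2) = mex{} = 0
g(3) = mex{} = 0
g(4) = mex{0} = 1
g(5) = mex{0} = 1
g(6) = mex{0} = 1
g(7) = mex{0} = 1
g(8) = mex{0,1} = 2
g(9) = mex{0,1} = 2
So g(9) = 2.

2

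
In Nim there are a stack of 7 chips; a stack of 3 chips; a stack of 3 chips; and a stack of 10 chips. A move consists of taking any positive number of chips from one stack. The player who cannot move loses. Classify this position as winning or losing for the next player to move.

Winning position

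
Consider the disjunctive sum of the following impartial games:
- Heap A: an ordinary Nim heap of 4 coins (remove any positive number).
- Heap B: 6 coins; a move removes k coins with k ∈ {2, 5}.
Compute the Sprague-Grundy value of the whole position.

5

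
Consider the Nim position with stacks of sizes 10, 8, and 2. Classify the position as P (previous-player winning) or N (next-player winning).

Bitwise XOR of the heap sizes:
  1010  (10)
  1000  (8)
  0010  (2)
  ----
  0000  (0)
The nim-sum is 0, so this is a P-position: the player to move is in a losing position under optimal play.

P-position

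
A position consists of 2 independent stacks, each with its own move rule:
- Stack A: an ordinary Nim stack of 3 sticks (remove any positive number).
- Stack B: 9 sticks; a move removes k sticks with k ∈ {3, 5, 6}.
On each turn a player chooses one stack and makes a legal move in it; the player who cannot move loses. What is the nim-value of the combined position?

3

Stack A is a plain Nim stack of size 3, so its Grundy value is 3.
Grundy values for stack B (subtraction set {3, 5, 6}):
k:     0  1  2  3  4  5  6  7  8  9
g(k):  0  0  0  1  1  1  2  2  2  0
So g(9) = 0.
The value of a disjunctive sum is the nim-sum of the parts.
Combined value = 3 ⊕ 0 = 3.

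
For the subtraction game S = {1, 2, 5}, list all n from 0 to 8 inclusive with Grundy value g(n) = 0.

0, 3, 6

Compute g(0), g(1), … for moves {1, 2, 5}:
k:     0  1  2  3  4  5  6  7  8
g(k):  0  1  2  0  1  2  0  1  2
The P-positions (g = 0) in 0..8 are 0, 3, 6.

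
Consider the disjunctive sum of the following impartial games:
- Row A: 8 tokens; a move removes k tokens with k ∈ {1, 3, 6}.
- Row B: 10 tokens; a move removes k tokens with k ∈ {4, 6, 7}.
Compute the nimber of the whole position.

0

Grundy values for row A (subtraction set {1, 3, 6}):
g(0) = mex{} = 0
g(1) = mex{0} = 1
g(2) = mex{1} = 0
g(3) = mex{0} = 1
g(4) = mex{1} = 0
g(5) = mex{0} = 1
g(6) = mex{0,1} = 2
g(7) = mex{0,1,2} = 3
g(8) = mex{0,1,3} = 2
So g(8) = 2.
Grundy values for row B (subtraction set {4, 6, 7}):
g(0) = mex{} = 0
g(1) = mex{} = 0
g(2) = mex{} = 0
g(3) = mex{} = 0
g(4) = mex{0} = 1
g(5) = mex{0} = 1
g(6) = mex{0} = 1
g(7) = mex{0} = 1
g(8) = mex{0,1} = 2
g(9) = mex{0,1} = 2
g(10) = mex{0,1} = 2
So g(10) = 2.
The value of a disjunctive sum is the nim-sum of the parts.
Combined value = 2 XOR 2 = 0.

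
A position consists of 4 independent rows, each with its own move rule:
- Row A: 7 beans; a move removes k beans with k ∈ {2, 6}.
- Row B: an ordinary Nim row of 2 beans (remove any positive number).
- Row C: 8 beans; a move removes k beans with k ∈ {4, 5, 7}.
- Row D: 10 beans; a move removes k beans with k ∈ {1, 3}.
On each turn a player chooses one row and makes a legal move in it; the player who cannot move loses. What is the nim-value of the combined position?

1

Grundy values for row A (subtraction set {2, 6}):
g(0) = mex{} = 0
g(1) = mex{} = 0
g(2) = mex{0} = 1
g(3) = mex{0} = 1
g(4) = mex{1} = 0
g(5) = mex{1} = 0
g(6) = mex{0} = 1
g(7) = mex{0} = 1
So g(7) = 1.
Row B is a plain Nim row of size 2, so its Grundy value is 2.
Build the Grundy sequence for row C with g(k) = mex{g(k−s) : s ∈ {4, 5, 7}, s ≤ k}:
k:     0  1  2  3  4  5  6  7  8
g(k):  0  0  0  0  1  1  1  1  2
So g(8) = 2.
For row D, compute g(0), g(1), … with moves {1, 3}:
g(0) = mex{} = 0
g(1) = mex{0} = 1
g(2) = mex{1} = 0
g(3) = mex{0} = 1
g(4) = mex{1} = 0
g(5) = mex{0} = 1
g(6) = mex{1} = 0
g(7) = mex{0} = 1
g(8) = mex{1} = 0
g(9) = mex{0} = 1
g(10) = mex{1} = 0
So g(10) = 0.
By the Sprague-Grundy theorem, the Grundy value of a sum of independent games is the XOR of the component values.
Combined value = 1 ⊕ 2 ⊕ 2 ⊕ 0 = 1.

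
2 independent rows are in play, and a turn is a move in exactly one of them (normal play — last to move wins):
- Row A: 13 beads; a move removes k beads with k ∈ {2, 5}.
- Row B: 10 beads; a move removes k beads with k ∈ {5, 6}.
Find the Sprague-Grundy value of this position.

Build the Grundy sequence for row A with g(k) = mex{g(k−s) : s ∈ {2, 5}, s ≤ k}:
g(0) = mex{} = 0
g(1) = mex{} = 0
g(2) = mex{0} = 1
g(3) = mex{0} = 1
g(4) = mex{1} = 0
g(5) = mex{0,1} = 2
g(6) = mex{0} = 1
g(7) = mex{1,2} = 0
g(8) = mex{1} = 0
g(9) = mex{0} = 1
g(10) = mex{0,2} = 1
g(11) = mex{1} = 0
g(12) = mex{0,1} = 2
g(13) = mex{0} = 1
So g(13) = 1.
Build the Grundy sequence for row B with g(k) = mex{g(k−s) : s ∈ {5, 6}, s ≤ k}:
g(0) = mex{} = 0
g(1) = mex{} = 0
g(2) = mex{} = 0
g(3) = mex{} = 0
g(4) = mex{} = 0
g(5) = mex{0} = 1
g(6) = mex{0} = 1
g(7) = mex{0} = 1
g(8) = mex{0} = 1
g(9) = mex{0} = 1
g(10) = mex{0,1} = 2
So g(10) = 2.
The value of a disjunctive sum is the nim-sum of the parts.
Combined value = 1 ⊕ 2 = 3.

3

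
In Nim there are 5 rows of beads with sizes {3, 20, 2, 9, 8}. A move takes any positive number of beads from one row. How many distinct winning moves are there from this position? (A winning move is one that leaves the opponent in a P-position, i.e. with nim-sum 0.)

Compute the nim-sum pairwise:
3 ⊕ 20 = 23
23 ⊕ 2 = 21
21 ⊕ 9 = 28
28 ⊕ 8 = 20
The overall nim-sum is X = 20. A row of size p has a winning move iff p XOR X < p (reduce it to p XOR X).
  3: 3 XOR 20 = 23 ≥ 3 — no move.
  20: 20 XOR 20 = 0 < 20 — winning move (to 0).
  2: 2 XOR 20 = 22 ≥ 2 — no move.
  9: 9 XOR 20 = 29 ≥ 9 — no move.
  8: 8 XOR 20 = 28 ≥ 8 — no move.
That gives 1 winning move.

1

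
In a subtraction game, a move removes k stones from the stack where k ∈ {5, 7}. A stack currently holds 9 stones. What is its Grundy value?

1

Build the Grundy sequence with g(k) = mex{g(k−s) : s ∈ {5, 7}, s ≤ k}:
k:     0  1  2  3  4  5  6  7  8  9
g(k):  0  0  0  0  0  1  1  1  1  1
So g(9) = 1.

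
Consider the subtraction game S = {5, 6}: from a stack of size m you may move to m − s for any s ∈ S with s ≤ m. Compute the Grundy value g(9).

Build the Grundy sequence with g(k) = mex{g(k−s) : s ∈ {5, 6}, s ≤ k}:
k:     0  1  2  3  4  5  6  7  8  9
g(k):  0  0  0  0  0  1  1  1  1  1
So g(9) = 1.

1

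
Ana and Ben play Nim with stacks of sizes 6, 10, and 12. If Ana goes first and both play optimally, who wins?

Bitwise XOR of the heap sizes:
  0110  (6)
  1010  (10)
  1100  (12)
  ----
  0000  (0)
The nim-sum is 0, so this is a P-position: the player to move is in a losing position under optimal play; Ana is about to move from it and so loses — Ben wins.

Ben wins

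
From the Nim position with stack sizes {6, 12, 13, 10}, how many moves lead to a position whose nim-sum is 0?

3

Write each in binary and XOR column by column:
  0110  (6)
  1100  (12)
  1101  (13)
  1010  (10)
  ----
  1101  (13)
The overall nim-sum is X = 13. A stack of size p has a winning move iff p XOR X < p (reduce it to p XOR X).
  6: 6 XOR 13 = 11 ≥ 6 — no move.
  12: 12 XOR 13 = 1 < 12 — winning move (to 1).
  13: 13 XOR 13 = 0 < 13 — winning move (to 0).
  10: 10 XOR 13 = 7 < 10 — winning move (to 7).
That gives 3 winning moves.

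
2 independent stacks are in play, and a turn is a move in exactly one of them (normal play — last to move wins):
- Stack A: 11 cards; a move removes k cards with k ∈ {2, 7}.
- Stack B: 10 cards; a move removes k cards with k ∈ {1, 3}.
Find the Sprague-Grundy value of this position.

Grundy values for stack A (subtraction set {2, 7}):
k:     0  1  2  3  4  5  6  7  8  9 10 11
g(k):  0  0  1  1  0  0  1  1  2  0  0  1
So g(11) = 1.
Grundy values for stack B (subtraction set {1, 3}):
g(0) = mex{} = 0
g(1) = mex{0} = 1
g(2) = mex{1} = 0
g(3) = mex{0} = 1
g(4) = mex{1} = 0
g(5) = mex{0} = 1
g(6) = mex{1} = 0
g(7) = mex{0} = 1
g(8) = mex{1} = 0
g(9) = mex{0} = 1
g(10) = mex{1} = 0
So g(10) = 0.
The value of a disjunctive sum is the nim-sum of the parts.
Combined value = 1 XOR 0 = 1.

1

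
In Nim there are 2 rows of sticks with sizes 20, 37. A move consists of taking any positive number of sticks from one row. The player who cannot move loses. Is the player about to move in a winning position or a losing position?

Winning position

Write each in binary and XOR column by column:
  010100  (20)
  100101  (37)
  ------
  110001  (49)
The nim-sum is 49 ≠ 0, so this is an N-position: the player to move can win.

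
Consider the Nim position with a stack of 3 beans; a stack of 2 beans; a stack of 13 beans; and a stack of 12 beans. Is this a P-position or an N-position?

P-position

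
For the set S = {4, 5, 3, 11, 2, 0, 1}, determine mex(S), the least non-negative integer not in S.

The values 0, 1, 2, 3, 4, 5 are all present; 6 is the first non-negative integer missing from the set.

6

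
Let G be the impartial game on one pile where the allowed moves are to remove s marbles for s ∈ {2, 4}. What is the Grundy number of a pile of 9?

Grundy values for subtraction set {2, 4}:
g(0) = mex{} = 0
g(1) = mex{} = 0
g(2) = mex{0} = 1
g(3) = mex{0} = 1
g(4) = mex{0,1} = 2
g(5) = mex{0,1} = 2
g(6) = mex{1,2} = 0
g(7) = mex{1,2} = 0
g(8) = mex{0,2} = 1
g(9) = mex{0,2} = 1
So g(9) = 1.

1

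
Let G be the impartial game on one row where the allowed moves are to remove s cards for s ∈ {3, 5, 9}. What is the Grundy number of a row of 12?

Grundy values for subtraction set {3, 5, 9}:
k:     0  1  2  3  4  5  6  7  8  9 10 11 12
g(k):  0  0  0  1  1  1  2  2  0  3  3  1  0
So g(12) = 0.

0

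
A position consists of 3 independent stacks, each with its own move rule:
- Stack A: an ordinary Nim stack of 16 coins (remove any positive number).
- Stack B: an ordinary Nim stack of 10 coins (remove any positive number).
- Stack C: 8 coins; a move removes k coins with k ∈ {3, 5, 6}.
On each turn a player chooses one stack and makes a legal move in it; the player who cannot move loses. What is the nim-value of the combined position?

24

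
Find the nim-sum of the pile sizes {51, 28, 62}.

Nim-sum: 51 ^ 28 ^ 62 = 17.

17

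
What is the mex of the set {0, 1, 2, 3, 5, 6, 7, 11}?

4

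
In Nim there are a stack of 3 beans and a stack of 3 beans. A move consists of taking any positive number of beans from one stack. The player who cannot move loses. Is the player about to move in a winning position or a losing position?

Losing position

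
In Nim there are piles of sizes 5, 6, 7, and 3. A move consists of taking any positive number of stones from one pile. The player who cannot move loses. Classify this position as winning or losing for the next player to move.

Winning position

Bitwise XOR of the heap sizes:
  101  (5)
  110  (6)
  111  (7)
  011  (3)
  ---
  111  (7)
The nim-sum is 7 ≠ 0, so this is an N-position: the player to move can win.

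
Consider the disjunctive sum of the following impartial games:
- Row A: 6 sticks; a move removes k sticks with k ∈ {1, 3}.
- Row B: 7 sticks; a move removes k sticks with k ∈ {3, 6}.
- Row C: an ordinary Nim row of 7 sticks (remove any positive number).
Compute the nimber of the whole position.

For row A, compute g(0), g(1), … with moves {1, 3}:
k:     0  1  2  3  4  5  6
g(k):  0  1  0  1  0  1  0
So g(6) = 0.
Grundy values for row B (subtraction set {3, 6}):
k:     0  1  2  3  4  5  6  7
g(k):  0  0  0  1  1  1  2  2
So g(7) = 2.
Row C is a plain Nim row of size 7, so its Grundy value is 7.
The value of a disjunctive sum is the nim-sum of the parts.
Combined value = 0 XOR 2 XOR 7 = 5.

5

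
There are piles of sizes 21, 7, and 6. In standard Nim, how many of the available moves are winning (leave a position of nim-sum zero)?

1

Compute the nim-sum pairwise:
21 ⊕ 7 = 18
18 ⊕ 6 = 20
The overall nim-sum is X = 20. A pile of size p has a winning move iff p XOR X < p (reduce it to p XOR X).
  21: 21 XOR 20 = 1 < 21 — winning move (to 1).
  7: 7 XOR 20 = 19 ≥ 7 — no move.
  6: 6 XOR 20 = 18 ≥ 6 — no move.
That gives 1 winning move.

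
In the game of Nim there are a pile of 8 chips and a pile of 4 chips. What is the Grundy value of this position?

Compute the nim-sum pairwise:
8 XOR 4 = 12

12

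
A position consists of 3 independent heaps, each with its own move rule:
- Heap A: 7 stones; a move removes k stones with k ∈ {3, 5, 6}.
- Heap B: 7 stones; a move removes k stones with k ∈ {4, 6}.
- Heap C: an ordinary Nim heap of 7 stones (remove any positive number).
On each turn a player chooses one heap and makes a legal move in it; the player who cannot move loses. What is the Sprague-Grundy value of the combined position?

4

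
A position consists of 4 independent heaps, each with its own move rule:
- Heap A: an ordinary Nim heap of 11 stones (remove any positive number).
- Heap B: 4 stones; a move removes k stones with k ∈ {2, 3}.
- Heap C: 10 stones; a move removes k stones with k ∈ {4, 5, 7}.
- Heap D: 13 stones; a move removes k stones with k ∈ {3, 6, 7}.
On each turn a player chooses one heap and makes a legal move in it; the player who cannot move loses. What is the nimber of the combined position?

Heap A is a plain Nim heap of size 11, so its Grundy value is 11.
Grundy values for heap B (subtraction set {2, 3}):
g(0) = mex{} = 0
g(1) = mex{} = 0
g(2) = mex{0} = 1
g(3) = mex{0} = 1
g(4) = mex{0,1} = 2
So g(4) = 2.
Grundy values for heap C (subtraction set {4, 5, 7}):
k:     0  1  2  3  4  5  6  7  8  9 10
g(k):  0  0  0  0  1  1  1  1  2  2  2
So g(10) = 2.
Build the Grundy sequence for heap D with g(k) = mex{g(k−s) : s ∈ {3, 6, 7}, s ≤ k}:
k:     0  1  2  3  4  5  6  7  8  9 10 11 12 13
g(k):  0  0  0  1  1  1  2  2  2  3  0  0  0  1
So g(13) = 1.
By the Sprague-Grundy theorem, the Grundy value of a sum of independent games is the XOR of the component values.
Combined value = 11 ⊕ 2 ⊕ 2 ⊕ 1 = 10.

10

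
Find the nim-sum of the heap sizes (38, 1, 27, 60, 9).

9

Compute the nim-sum pairwise:
38 XOR 1 = 39
39 XOR 27 = 60
60 XOR 60 = 0
0 XOR 9 = 9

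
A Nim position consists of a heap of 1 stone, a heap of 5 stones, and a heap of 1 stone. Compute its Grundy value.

5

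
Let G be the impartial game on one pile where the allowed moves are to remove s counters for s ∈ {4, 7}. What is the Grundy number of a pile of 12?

Build the Grundy sequence with g(k) = mex{g(k−s) : s ∈ {4, 7}, s ≤ k}:
k:     0  1  2  3  4  5  6  7  8  9 10 11 12
g(k):  0  0  0  0  1  1  1  1  2  2  2  0  0
So g(12) = 0.

0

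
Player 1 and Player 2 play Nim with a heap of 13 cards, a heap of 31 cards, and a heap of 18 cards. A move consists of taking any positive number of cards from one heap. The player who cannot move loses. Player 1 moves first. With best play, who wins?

Compute the nim-sum pairwise:
13 ^ 31 = 18
18 ^ 18 = 0
The nim-sum is 0, so this is a P-position: the player to move is in a losing position under optimal play; Player 1 is about to move from it and so loses — Player 2 wins.

Player 2 wins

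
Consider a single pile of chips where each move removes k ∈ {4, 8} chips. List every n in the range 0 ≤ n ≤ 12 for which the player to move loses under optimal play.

0, 1, 2, 3, 12

Build the Grundy sequence with g(k) = mex{g(k−s) : s ∈ {4, 8}, s ≤ k}:
k:     0  1  2  3  4  5  6  7  8  9 10 11 12
g(k):  0  0  0  0  1  1  1  1  2  2  2  2  0
The P-positions (g = 0) in 0..12 are 0, 1, 2, 3, 12.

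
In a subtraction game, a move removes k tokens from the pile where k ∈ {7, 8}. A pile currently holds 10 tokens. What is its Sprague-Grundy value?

1

Grundy values for subtraction set {7, 8}:
k:     0  1  2  3  4  5  6  7  8  9 10
g(k):  0  0  0  0  0  0  0  1  1  1  1
So g(10) = 1.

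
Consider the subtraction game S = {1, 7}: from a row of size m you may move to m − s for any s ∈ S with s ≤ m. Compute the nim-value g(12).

Compute g(0), g(1), … for moves {1, 7}:
k:     0  1  2  3  4  5  6  7  8  9 10 11 12
g(k):  0  1  0  1  0  1  0  1  0  1  0  1  0
So g(12) = 0.

0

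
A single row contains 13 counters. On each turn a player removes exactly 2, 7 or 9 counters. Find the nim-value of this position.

2

Compute g(0), g(1), … for moves {2, 7, 9}:
k:     0  1  2  3  4  5  6  7  8  9 10 11 12 13
g(k):  0  0  1  1  0  0  1  1  2  2  3  3  2  2
So g(13) = 2.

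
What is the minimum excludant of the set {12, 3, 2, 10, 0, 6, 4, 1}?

5

The values 0, 1, 2, 3, 4 are all present; 5 is the first non-negative integer missing from the set.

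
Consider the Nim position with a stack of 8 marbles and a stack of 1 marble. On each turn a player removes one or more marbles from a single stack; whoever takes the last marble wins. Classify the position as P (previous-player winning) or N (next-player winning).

Compute the nim-sum pairwise:
8 ⊕ 1 = 9
The nim-sum is 9 ≠ 0, so this is an N-position: the player to move can win.

N-position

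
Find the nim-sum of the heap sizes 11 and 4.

15

Compute the nim-sum pairwise:
11 XOR 4 = 15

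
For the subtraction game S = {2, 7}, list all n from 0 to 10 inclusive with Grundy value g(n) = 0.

Build the Grundy sequence with g(k) = mex{g(k−s) : s ∈ {2, 7}, s ≤ k}:
g(0) = mex{} = 0
g(1) = mex{} = 0
g(2) = mex{0} = 1
g(3) = mex{0} = 1
g(4) = mex{1} = 0
g(5) = mex{1} = 0
g(6) = mex{0} = 1
g(7) = mex{0} = 1
g(8) = mex{0,1} = 2
g(9) = mex{1} = 0
g(10) = mex{1,2} = 0
The P-positions (g = 0) in 0..10 are 0, 1, 4, 5, 9, 10.

0, 1, 4, 5, 9, 10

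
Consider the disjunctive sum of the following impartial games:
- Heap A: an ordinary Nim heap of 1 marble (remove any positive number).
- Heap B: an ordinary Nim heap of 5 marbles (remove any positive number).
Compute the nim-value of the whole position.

4

Heap A is a plain Nim heap of size 1, so its Grundy value is 1.
Heap B is a plain Nim heap of size 5, so its Grundy value is 5.
By the Sprague-Grundy theorem, the Grundy value of a sum of independent games is the XOR of the component values.
Combined value = 1 XOR 5 = 4.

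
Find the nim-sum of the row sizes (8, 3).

Compute the nim-sum pairwise:
8 ⊕ 3 = 11

11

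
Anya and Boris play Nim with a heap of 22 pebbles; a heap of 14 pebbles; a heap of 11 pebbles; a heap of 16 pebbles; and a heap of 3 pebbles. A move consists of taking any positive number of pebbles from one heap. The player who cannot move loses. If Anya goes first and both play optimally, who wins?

Bitwise XOR of the heap sizes:
  10110  (22)
  01110  (14)
  01011  (11)
  10000  (16)
  00011  (3)
  -----
  00000  (0)
The nim-sum is 0, so this is a P-position: the player to move is in a losing position under optimal play; Anya is about to move from it and so loses — Boris wins.

Boris wins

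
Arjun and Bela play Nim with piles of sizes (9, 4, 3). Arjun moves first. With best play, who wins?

Compute the nim-sum pairwise:
9 ^ 4 = 13
13 ^ 3 = 14
The nim-sum is 14 ≠ 0, so this is an N-position: the player to move can win; Arjun has a winning move.

Arjun wins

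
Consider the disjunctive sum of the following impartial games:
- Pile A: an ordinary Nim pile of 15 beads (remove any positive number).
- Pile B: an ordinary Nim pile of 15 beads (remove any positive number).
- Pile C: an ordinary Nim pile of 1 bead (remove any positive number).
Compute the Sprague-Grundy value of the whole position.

Pile A is a plain Nim pile of size 15, so its Grundy value is 15.
Pile B is a plain Nim pile of size 15, so its Grundy value is 15.
Pile C is a plain Nim pile of size 1, so its Grundy value is 1.
The value of a disjunctive sum is the nim-sum of the parts.
Combined value = 15 XOR 15 XOR 1 = 1.

1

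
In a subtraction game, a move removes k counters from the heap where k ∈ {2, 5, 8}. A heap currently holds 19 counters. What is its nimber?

1

Compute g(0), g(1), … for moves {2, 5, 8}:
k:     0  1  2  3  4  5  6  7  8  9 10 11 12 13 14 15 16 17 18 19
g(k):  0  0  1  1  0  2  1  0  2  1  0  0  1  1  0  2  1  0  2  1
So g(19) = 1.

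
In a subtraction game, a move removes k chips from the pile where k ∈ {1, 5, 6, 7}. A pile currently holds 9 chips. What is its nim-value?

3

Grundy values for subtraction set {1, 5, 6, 7}:
k:     0  1  2  3  4  5  6  7  8  9
g(k):  0  1  0  1  0  1  2  3  2  3
So g(9) = 3.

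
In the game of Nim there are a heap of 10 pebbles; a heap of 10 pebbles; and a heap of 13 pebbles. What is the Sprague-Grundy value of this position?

In binary:
  1010  (10)
  1010  (10)
  1101  (13)
  ----
  1101  (13)

13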